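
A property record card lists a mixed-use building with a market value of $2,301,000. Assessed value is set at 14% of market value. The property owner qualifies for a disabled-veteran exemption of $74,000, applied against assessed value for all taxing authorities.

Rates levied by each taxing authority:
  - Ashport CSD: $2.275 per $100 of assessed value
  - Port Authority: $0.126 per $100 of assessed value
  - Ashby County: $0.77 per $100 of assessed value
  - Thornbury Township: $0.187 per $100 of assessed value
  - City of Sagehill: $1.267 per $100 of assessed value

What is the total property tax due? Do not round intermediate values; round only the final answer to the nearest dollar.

Assessed value = $2,301,000 × 0.14 = $322,140
Taxable value = $322,140 − $74,000 = $248,140
Ashport CSD: $248,140 × 0.02275 = $5,645.185
Port Authority: $248,140 × 0.00126 = $312.6564
Ashby County: $248,140 × 0.0077 = $1,910.678
Thornbury Township: $248,140 × 0.00187 = $464.0218
City of Sagehill: $248,140 × 0.01267 = $3,143.9338
Total = $5,645.185 + $312.6564 + $1,910.678 + $464.0218 + $3,143.9338 = $11,476.475

$11,476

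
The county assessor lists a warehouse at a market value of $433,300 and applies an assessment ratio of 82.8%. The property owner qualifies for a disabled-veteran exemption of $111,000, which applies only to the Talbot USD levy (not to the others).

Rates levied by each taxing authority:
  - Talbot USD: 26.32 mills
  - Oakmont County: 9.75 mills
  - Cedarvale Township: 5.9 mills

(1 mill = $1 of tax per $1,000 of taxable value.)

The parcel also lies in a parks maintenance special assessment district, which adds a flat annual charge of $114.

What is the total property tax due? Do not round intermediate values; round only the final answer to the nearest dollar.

Assessed value = $433,300 × 0.828 = $358,772.4
Talbot USD: ($358,772.4 − $111,000) × 0.02632 = $247,772.4 × 0.02632 = $6,521.369568
Oakmont County: $358,772.4 × 0.00975 = $3,498.0309
Cedarvale Township: $358,772.4 × 0.0059 = $2,116.75716
Levies subtotal = $12,136.157628
Total = $12,136.157628 + $114 = $12,250.157628

$12,250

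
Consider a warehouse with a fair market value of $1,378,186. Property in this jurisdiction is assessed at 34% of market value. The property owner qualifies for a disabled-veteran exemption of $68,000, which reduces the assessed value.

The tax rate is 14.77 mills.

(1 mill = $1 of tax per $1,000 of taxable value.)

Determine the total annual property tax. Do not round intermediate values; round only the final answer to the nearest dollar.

Assessed value = $1,378,186 × 0.34 = $468,583.24
Taxable value = $468,583.24 − $68,000 = $400,583.24
Tax = $400,583.24 × 0.01477 = $5,916.6144548

$5,917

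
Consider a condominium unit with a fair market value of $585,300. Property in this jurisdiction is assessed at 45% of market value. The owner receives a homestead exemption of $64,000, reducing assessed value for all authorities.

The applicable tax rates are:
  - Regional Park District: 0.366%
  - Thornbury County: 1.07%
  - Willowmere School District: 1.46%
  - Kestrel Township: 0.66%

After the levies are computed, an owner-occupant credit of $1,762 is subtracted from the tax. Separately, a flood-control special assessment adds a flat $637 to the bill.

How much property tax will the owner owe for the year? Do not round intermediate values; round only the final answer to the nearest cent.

$5,965.13

Assessed value = $585,300 × 0.45 = $263,385
Taxable value = $263,385 − $64,000 = $199,385
Regional Park District: $199,385 × 0.00366 = $729.7491
Thornbury County: $199,385 × 0.0107 = $2,133.4195
Willowmere School District: $199,385 × 0.0146 = $2,911.021
Kestrel Township: $199,385 × 0.0066 = $1,315.941
Levies subtotal = $7,090.1306
After credit = $7,090.1306 − $1,762 = $5,328.1306
Total = $5,328.1306 + $637 = $5,965.1306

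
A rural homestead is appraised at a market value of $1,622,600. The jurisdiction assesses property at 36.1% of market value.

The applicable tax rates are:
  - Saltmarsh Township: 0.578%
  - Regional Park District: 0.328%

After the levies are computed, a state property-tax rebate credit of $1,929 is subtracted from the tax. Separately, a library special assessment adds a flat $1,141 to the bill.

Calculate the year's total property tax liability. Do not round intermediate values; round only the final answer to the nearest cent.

$4,518.97

Assessed value = $1,622,600 × 0.361 = $585,758.6
Saltmarsh Township: $585,758.6 × 0.00578 = $3,385.684708
Regional Park District: $585,758.6 × 0.00328 = $1,921.288208
Levies subtotal = $5,306.972916
After credit = $5,306.972916 − $1,929 = $3,377.972916
Total = $3,377.972916 + $1,141 = $4,518.972916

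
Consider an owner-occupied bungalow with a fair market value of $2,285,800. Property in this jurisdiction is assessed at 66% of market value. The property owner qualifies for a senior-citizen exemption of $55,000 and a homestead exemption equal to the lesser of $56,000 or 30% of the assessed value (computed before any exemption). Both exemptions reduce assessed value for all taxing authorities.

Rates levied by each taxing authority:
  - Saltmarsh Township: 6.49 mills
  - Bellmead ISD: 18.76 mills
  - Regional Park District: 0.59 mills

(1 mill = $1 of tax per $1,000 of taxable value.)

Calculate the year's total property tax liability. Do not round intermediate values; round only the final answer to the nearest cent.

Assessed value = $2,285,800 × 0.66 = $1,508,628
Homestead exemption = min($56,000, 30% × $1,508,628) = min($56,000, $452,588.4) = $56,000 (dollar cap binds)
Taxable value = $1,508,628 − $55,000 − $56,000 = $1,397,628
Saltmarsh Township: $1,397,628 × 0.00649 = $9,070.60572
Bellmead ISD: $1,397,628 × 0.01876 = $26,219.50128
Regional Park District: $1,397,628 × 0.00059 = $824.60052
Total = $36,114.70752

$36,114.71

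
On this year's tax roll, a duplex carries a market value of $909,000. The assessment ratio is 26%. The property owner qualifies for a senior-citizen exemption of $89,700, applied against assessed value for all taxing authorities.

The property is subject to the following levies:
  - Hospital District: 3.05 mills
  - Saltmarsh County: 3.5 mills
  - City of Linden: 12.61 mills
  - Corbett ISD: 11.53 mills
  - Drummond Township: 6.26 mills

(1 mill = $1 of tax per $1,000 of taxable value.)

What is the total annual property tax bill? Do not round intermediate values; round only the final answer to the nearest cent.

$5,418.35

Assessed value = $909,000 × 0.26 = $236,340
Taxable value = $236,340 − $89,700 = $146,640
Hospital District: $146,640 × 0.00305 = $447.252
Saltmarsh County: $146,640 × 0.0035 = $513.24
City of Linden: $146,640 × 0.01261 = $1,849.1304
Corbett ISD: $146,640 × 0.01153 = $1,690.7592
Drummond Township: $146,640 × 0.00626 = $917.9664
Total = $447.252 + $513.24 + $1,849.1304 + $1,690.7592 + $917.9664 = $5,418.348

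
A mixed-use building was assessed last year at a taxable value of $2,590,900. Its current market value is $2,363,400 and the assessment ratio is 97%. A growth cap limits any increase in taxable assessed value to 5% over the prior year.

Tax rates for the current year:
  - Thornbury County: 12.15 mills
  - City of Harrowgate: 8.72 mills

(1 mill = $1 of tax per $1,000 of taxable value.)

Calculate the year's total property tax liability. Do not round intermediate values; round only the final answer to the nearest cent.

$47,844.43

Uncapped assessed value = $2,363,400 × 0.97 = $2,292,498
Cap limit = $2,590,900 × 1.05 = $2,720,445
Taxable assessed value = min($2,292,498, $2,720,445) = $2,292,498 (cap does not bind)
Thornbury County: $2,292,498 × 0.01215 = $27,853.8507
City of Harrowgate: $2,292,498 × 0.00872 = $19,990.58256
Total = $47,844.43326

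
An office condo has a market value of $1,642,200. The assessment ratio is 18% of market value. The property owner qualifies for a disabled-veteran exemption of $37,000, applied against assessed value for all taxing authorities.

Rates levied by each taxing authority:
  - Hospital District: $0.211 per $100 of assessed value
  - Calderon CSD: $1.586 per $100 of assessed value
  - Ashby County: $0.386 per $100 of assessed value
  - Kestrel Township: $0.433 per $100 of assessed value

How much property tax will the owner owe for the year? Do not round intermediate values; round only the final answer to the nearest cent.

$6,764.87

Assessed value = $1,642,200 × 0.18 = $295,596
Taxable value = $295,596 − $37,000 = $258,596
Hospital District: $258,596 × 0.00211 = $545.63756
Calderon CSD: $258,596 × 0.01586 = $4,101.33256
Ashby County: $258,596 × 0.00386 = $998.18056
Kestrel Township: $258,596 × 0.00433 = $1,119.72068
Total = $545.63756 + $4,101.33256 + $998.18056 + $1,119.72068 = $6,764.87136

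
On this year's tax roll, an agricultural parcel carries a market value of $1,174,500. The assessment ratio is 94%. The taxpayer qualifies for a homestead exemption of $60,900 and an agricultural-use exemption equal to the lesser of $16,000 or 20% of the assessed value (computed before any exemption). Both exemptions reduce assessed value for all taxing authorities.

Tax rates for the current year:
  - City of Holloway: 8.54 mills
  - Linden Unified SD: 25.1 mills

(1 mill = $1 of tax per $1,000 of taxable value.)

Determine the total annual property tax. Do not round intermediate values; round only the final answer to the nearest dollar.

Assessed value = $1,174,500 × 0.94 = $1,104,030
Agricultural-use exemption = min($16,000, 20% × $1,104,030) = min($16,000, $220,806) = $16,000 (dollar cap binds)
Taxable value = $1,104,030 − $60,900 − $16,000 = $1,027,130
City of Holloway: $1,027,130 × 0.00854 = $8,771.6902
Linden Unified SD: $1,027,130 × 0.0251 = $25,780.963
Total = $34,552.6532

$34,553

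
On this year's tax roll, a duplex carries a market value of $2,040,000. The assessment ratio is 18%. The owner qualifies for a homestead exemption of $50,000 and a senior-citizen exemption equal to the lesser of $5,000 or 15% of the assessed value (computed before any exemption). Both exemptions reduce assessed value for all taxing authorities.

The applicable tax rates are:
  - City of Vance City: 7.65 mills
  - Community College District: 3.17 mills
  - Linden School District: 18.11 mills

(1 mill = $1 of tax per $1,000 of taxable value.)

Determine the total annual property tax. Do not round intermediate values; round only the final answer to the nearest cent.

Assessed value = $2,040,000 × 0.18 = $367,200
Senior-citizen exemption = min($5,000, 15% × $367,200) = min($5,000, $55,080) = $5,000 (dollar cap binds)
Taxable value = $367,200 − $50,000 − $5,000 = $312,200
City of Vance City: $312,200 × 0.00765 = $2,388.33
Community College District: $312,200 × 0.00317 = $989.674
Linden School District: $312,200 × 0.01811 = $5,653.942
Total = $9,031.946

$9,031.95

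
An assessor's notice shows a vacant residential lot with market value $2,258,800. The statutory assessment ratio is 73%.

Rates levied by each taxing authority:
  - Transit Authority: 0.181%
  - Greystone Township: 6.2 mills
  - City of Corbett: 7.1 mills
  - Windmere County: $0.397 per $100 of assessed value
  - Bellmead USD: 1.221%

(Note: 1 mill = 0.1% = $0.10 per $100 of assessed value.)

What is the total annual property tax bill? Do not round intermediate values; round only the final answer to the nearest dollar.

Assessed value = $2,258,800 × 0.73 = $1,648,924
Transit Authority: $1,648,924 × 0.00181 = $2,984.55244
Greystone Township: $1,648,924 × 0.0062 = $10,223.3288
City of Corbett: $1,648,924 × 0.0071 = $11,707.3604
Windmere County: $1,648,924 × 0.00397 = $6,546.22828
Bellmead USD: $1,648,924 × 0.01221 = $20,133.36204
Total = $51,594.83196

$51,595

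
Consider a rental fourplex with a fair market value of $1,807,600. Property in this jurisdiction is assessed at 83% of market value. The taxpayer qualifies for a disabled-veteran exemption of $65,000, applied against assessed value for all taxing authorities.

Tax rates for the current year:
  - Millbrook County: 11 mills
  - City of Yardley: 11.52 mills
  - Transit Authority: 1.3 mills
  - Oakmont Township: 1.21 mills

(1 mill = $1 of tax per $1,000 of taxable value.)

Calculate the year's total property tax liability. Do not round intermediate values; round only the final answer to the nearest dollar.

Assessed value = $1,807,600 × 0.83 = $1,500,308
Taxable value = $1,500,308 − $65,000 = $1,435,308
Millbrook County: $1,435,308 × 0.011 = $15,788.388
City of Yardley: $1,435,308 × 0.01152 = $16,534.74816
Transit Authority: $1,435,308 × 0.0013 = $1,865.9004
Oakmont Township: $1,435,308 × 0.00121 = $1,736.72268
Total = $15,788.388 + $16,534.74816 + $1,865.9004 + $1,736.72268 = $35,925.75924

$35,926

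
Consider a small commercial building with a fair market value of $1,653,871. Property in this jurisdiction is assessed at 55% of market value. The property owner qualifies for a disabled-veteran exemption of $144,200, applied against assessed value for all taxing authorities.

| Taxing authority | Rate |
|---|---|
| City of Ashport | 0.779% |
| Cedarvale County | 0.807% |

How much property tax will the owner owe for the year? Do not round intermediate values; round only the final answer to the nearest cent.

$12,139.70

Assessed value = $1,653,871 × 0.55 = $909,629.05
Taxable value = $909,629.05 − $144,200 = $765,429.05
City of Ashport: $765,429.05 × 0.00779 = $5,962.6922995
Cedarvale County: $765,429.05 × 0.00807 = $6,177.0124335
Total = $5,962.6922995 + $6,177.0124335 = $12,139.704733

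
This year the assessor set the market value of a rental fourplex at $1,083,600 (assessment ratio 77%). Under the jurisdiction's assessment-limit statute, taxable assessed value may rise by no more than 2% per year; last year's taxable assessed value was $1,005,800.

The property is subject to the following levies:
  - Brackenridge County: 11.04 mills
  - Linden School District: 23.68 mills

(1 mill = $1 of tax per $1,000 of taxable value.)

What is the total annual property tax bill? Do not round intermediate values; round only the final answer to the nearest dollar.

$28,969

Uncapped assessed value = $1,083,600 × 0.77 = $834,372
Cap limit = $1,005,800 × 1.02 = $1,025,916
Taxable assessed value = min($834,372, $1,025,916) = $834,372 (cap does not bind)
Brackenridge County: $834,372 × 0.01104 = $9,211.46688
Linden School District: $834,372 × 0.02368 = $19,757.92896
Total = $28,969.39584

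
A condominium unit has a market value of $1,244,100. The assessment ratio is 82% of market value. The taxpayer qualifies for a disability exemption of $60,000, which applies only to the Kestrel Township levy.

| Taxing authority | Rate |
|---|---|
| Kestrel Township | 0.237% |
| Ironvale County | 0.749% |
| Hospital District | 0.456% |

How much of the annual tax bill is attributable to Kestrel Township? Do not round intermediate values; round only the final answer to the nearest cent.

$2,275.58

Assessed value = $1,244,100 × 0.82 = $1,020,162
Kestrel Township taxable value = $1,020,162 − $60,000 = $960,162
Kestrel Township levy = $960,162 × 0.00237 = $2,275.58394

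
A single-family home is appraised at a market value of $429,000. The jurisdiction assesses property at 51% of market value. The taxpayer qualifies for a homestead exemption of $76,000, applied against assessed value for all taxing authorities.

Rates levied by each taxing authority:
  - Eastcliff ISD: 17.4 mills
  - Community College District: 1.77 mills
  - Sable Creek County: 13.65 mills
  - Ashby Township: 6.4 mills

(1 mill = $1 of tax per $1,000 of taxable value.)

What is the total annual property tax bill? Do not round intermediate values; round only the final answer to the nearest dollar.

Assessed value = $429,000 × 0.51 = $218,790
Taxable value = $218,790 − $76,000 = $142,790
Eastcliff ISD: $142,790 × 0.0174 = $2,484.546
Community College District: $142,790 × 0.00177 = $252.7383
Sable Creek County: $142,790 × 0.01365 = $1,949.0835
Ashby Township: $142,790 × 0.0064 = $913.856
Total = $2,484.546 + $252.7383 + $1,949.0835 + $913.856 = $5,600.2238

$5,600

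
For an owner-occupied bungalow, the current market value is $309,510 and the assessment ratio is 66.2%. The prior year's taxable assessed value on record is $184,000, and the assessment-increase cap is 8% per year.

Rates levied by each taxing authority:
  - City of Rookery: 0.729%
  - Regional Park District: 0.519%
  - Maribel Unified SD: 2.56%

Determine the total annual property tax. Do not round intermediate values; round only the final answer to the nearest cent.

Uncapped assessed value = $309,510 × 0.662 = $204,895.62
Cap limit = $184,000 × 1.08 = $198,720
Taxable assessed value = min($204,895.62, $198,720) = $198,720 (cap binds)
City of Rookery: $198,720 × 0.00729 = $1,448.6688
Regional Park District: $198,720 × 0.00519 = $1,031.3568
Maribel Unified SD: $198,720 × 0.0256 = $5,087.232
Total = $7,567.2576

$7,567.26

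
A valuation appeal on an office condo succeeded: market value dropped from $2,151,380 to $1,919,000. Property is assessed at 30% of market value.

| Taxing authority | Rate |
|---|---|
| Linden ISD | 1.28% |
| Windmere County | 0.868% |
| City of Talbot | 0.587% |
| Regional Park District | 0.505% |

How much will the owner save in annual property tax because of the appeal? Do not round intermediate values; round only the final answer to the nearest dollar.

Old assessed value = $2,151,380 × 0.3 = $645,414
New assessed value = $1,919,000 × 0.3 = $575,700
Combined rate = 0.0128 + 0.00868 + 0.00587 + 0.00505 = 0.0324
Old tax = $645,414 × 0.0324 = $20,911.4136
New tax = $575,700 × 0.0324 = $18,652.68
Reduction = $20,911.4136 − $18,652.68 = $2,258.7336

$2,259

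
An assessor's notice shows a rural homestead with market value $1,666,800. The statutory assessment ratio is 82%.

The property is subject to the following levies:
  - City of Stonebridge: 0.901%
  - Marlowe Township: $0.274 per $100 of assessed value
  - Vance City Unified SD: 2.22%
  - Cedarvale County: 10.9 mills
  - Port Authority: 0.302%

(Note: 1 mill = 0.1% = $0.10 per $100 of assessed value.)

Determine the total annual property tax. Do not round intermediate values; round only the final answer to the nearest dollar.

$65,428

Assessed value = $1,666,800 × 0.82 = $1,366,776
City of Stonebridge: $1,366,776 × 0.00901 = $12,314.65176
Marlowe Township: $1,366,776 × 0.00274 = $3,744.96624
Vance City Unified SD: $1,366,776 × 0.0222 = $30,342.4272
Cedarvale County: $1,366,776 × 0.0109 = $14,897.8584
Port Authority: $1,366,776 × 0.00302 = $4,127.66352
Total = $65,427.56712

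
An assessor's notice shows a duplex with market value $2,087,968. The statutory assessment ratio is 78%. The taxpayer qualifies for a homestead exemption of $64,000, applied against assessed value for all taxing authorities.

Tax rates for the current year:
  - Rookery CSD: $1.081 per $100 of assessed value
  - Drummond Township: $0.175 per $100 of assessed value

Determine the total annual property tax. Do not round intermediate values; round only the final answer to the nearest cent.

Assessed value = $2,087,968 × 0.78 = $1,628,615.04
Taxable value = $1,628,615.04 − $64,000 = $1,564,615.04
Rookery CSD: $1,564,615.04 × 0.01081 = $16,913.4885824
Drummond Township: $1,564,615.04 × 0.00175 = $2,738.07632
Total = $16,913.4885824 + $2,738.07632 = $19,651.5649024

$19,651.56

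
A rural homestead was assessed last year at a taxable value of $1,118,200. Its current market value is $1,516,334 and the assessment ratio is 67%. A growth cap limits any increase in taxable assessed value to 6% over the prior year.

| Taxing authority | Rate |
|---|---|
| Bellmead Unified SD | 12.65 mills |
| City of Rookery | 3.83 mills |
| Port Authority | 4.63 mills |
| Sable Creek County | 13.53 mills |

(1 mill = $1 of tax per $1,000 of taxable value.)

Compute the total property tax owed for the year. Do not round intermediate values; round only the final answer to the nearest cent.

Uncapped assessed value = $1,516,334 × 0.67 = $1,015,943.78
Cap limit = $1,118,200 × 1.06 = $1,185,292
Taxable assessed value = min($1,015,943.78, $1,185,292) = $1,015,943.78 (cap does not bind)
Bellmead Unified SD: $1,015,943.78 × 0.01265 = $12,851.688817
City of Rookery: $1,015,943.78 × 0.00383 = $3,891.0646774
Port Authority: $1,015,943.78 × 0.00463 = $4,703.8197014
Sable Creek County: $1,015,943.78 × 0.01353 = $13,745.7193434
Total = $35,192.2925392

$35,192.29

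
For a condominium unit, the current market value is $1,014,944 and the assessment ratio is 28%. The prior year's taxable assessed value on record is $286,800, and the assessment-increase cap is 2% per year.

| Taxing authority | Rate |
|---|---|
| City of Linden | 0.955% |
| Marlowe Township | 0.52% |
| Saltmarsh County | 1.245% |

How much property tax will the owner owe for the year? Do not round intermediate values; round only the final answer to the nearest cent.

$7,729.81

Uncapped assessed value = $1,014,944 × 0.28 = $284,184.32
Cap limit = $286,800 × 1.02 = $292,536
Taxable assessed value = min($284,184.32, $292,536) = $284,184.32 (cap does not bind)
City of Linden: $284,184.32 × 0.00955 = $2,713.960256
Marlowe Township: $284,184.32 × 0.0052 = $1,477.758464
Saltmarsh County: $284,184.32 × 0.01245 = $3,538.094784
Total = $7,729.813504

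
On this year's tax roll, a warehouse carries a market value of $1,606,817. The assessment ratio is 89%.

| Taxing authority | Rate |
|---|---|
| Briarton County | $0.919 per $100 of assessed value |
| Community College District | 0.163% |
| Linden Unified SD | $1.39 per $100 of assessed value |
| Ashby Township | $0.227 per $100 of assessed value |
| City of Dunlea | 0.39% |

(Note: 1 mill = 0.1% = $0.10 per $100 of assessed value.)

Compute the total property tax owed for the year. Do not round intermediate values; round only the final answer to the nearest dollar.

Assessed value = $1,606,817 × 0.89 = $1,430,067.13
Briarton County: $1,430,067.13 × 0.00919 = $13,142.3169247
Community College District: $1,430,067.13 × 0.00163 = $2,331.0094219
Linden Unified SD: $1,430,067.13 × 0.0139 = $19,877.933107
Ashby Township: $1,430,067.13 × 0.00227 = $3,246.2523851
City of Dunlea: $1,430,067.13 × 0.0039 = $5,577.261807
Total = $44,174.7736457

$44,175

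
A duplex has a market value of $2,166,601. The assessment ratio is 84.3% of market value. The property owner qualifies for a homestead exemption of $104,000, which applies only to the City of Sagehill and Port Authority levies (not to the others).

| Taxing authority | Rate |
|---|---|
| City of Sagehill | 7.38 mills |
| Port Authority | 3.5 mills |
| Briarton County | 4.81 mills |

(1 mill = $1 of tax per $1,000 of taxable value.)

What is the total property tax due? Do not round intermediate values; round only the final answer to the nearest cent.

$27,525.40

Assessed value = $2,166,601 × 0.843 = $1,826,444.643
City of Sagehill: ($1,826,444.643 − $104,000) × 0.00738 = $1,722,444.643 × 0.00738 = $12,711.64146534
Port Authority: ($1,826,444.643 − $104,000) × 0.0035 = $1,722,444.643 × 0.0035 = $6,028.5562505
Briarton County: $1,826,444.643 × 0.00481 = $8,785.19873283
Total = $27,525.39644867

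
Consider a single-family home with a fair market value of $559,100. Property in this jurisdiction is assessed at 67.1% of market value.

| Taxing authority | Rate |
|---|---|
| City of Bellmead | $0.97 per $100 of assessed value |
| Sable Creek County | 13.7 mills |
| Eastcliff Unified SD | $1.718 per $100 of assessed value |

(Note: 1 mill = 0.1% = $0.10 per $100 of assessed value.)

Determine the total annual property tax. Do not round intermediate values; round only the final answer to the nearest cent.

$15,223.83

Assessed value = $559,100 × 0.671 = $375,156.1
City of Bellmead: $375,156.1 × 0.0097 = $3,639.01417
Sable Creek County: $375,156.1 × 0.0137 = $5,139.63857
Eastcliff Unified SD: $375,156.1 × 0.01718 = $6,445.181798
Total = $15,223.834538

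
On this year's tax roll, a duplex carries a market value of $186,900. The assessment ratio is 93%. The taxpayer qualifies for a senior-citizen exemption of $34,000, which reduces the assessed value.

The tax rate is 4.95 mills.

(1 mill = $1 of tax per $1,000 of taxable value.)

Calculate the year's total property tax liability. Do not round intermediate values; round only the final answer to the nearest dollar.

Assessed value = $186,900 × 0.93 = $173,817
Taxable value = $173,817 − $34,000 = $139,817
Tax = $139,817 × 0.00495 = $692.09415

$692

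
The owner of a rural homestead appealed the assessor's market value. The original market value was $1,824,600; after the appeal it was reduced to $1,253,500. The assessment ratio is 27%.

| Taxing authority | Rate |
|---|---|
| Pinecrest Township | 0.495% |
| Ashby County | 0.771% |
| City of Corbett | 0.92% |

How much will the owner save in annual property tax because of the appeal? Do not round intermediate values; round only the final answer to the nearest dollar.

$3,371

Old assessed value = $1,824,600 × 0.27 = $492,642
New assessed value = $1,253,500 × 0.27 = $338,445
Combined rate = 0.00495 + 0.00771 + 0.0092 = 0.02186
Old tax = $492,642 × 0.02186 = $10,769.15412
New tax = $338,445 × 0.02186 = $7,398.4077
Reduction = $10,769.15412 − $7,398.4077 = $3,370.74642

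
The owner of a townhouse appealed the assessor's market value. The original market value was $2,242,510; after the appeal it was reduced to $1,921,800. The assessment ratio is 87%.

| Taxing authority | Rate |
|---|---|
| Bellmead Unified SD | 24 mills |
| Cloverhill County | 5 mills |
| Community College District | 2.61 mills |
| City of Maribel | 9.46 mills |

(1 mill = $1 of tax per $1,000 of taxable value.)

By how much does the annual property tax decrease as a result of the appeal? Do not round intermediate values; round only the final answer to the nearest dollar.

Old assessed value = $2,242,510 × 0.87 = $1,950,983.7
New assessed value = $1,921,800 × 0.87 = $1,671,966
Combined rate = 0.024 + 0.005 + 0.00261 + 0.00946 = 0.04107
Old tax = $1,950,983.7 × 0.04107 = $80,126.900559
New tax = $1,671,966 × 0.04107 = $68,667.64362
Reduction = $80,126.900559 − $68,667.64362 = $11,459.256939

$11,459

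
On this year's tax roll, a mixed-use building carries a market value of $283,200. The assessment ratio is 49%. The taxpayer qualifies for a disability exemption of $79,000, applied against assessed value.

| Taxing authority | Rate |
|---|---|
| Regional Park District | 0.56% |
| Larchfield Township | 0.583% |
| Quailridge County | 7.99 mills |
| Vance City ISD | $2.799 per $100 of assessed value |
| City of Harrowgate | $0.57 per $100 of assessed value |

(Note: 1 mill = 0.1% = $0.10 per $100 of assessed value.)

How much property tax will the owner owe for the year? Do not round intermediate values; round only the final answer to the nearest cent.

Assessed value = $283,200 × 0.49 = $138,768
Taxable value = $138,768 − $79,000 = $59,768
Regional Park District: $59,768 × 0.0056 = $334.7008
Larchfield Township: $59,768 × 0.00583 = $348.44744
Quailridge County: $59,768 × 0.00799 = $477.54632
Vance City ISD: $59,768 × 0.02799 = $1,672.90632
City of Harrowgate: $59,768 × 0.0057 = $340.6776
Total = $3,174.27848

$3,174.28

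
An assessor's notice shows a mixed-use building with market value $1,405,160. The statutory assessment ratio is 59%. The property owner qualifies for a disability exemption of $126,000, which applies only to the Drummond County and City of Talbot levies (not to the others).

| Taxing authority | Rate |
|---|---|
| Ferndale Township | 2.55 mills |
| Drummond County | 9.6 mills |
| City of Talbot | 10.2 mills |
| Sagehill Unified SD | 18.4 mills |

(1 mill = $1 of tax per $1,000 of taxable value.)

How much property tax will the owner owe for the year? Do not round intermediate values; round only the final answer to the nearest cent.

$31,288.76

Assessed value = $1,405,160 × 0.59 = $829,044.4
Ferndale Township: $829,044.4 × 0.00255 = $2,114.06322
Drummond County: ($829,044.4 − $126,000) × 0.0096 = $703,044.4 × 0.0096 = $6,749.22624
City of Talbot: ($829,044.4 − $126,000) × 0.0102 = $703,044.4 × 0.0102 = $7,171.05288
Sagehill Unified SD: $829,044.4 × 0.0184 = $15,254.41696
Total = $31,288.7593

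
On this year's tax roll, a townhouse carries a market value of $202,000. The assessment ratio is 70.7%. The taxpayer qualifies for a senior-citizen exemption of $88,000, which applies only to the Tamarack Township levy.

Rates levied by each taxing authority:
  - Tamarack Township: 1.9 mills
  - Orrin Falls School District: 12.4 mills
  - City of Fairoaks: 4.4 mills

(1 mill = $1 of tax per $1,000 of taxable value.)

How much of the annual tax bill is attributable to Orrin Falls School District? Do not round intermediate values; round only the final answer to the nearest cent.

$1,770.89

Assessed value = $202,000 × 0.707 = $142,814
Orrin Falls School District taxable value = $142,814 (exemption does not apply)
Orrin Falls School District levy = $142,814 × 0.0124 = $1,770.8936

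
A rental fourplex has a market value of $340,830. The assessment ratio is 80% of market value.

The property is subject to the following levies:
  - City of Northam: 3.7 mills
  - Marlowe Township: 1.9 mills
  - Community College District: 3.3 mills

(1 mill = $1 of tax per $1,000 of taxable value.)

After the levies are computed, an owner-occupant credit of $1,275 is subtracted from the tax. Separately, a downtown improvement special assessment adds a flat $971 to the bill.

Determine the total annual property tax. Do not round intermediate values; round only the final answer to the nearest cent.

$2,122.71

Assessed value = $340,830 × 0.8 = $272,664
City of Northam: $272,664 × 0.0037 = $1,008.8568
Marlowe Township: $272,664 × 0.0019 = $518.0616
Community College District: $272,664 × 0.0033 = $899.7912
Levies subtotal = $2,426.7096
After credit = $2,426.7096 − $1,275 = $1,151.7096
Total = $1,151.7096 + $971 = $2,122.7096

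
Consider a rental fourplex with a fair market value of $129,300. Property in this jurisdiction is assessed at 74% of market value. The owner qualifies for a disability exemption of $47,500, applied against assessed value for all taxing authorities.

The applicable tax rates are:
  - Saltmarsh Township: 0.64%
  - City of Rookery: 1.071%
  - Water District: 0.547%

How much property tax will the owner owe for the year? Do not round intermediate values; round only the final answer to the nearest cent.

$1,087.95

Assessed value = $129,300 × 0.74 = $95,682
Taxable value = $95,682 − $47,500 = $48,182
Saltmarsh Township: $48,182 × 0.0064 = $308.3648
City of Rookery: $48,182 × 0.01071 = $516.02922
Water District: $48,182 × 0.00547 = $263.55554
Total = $308.3648 + $516.02922 + $263.55554 = $1,087.94956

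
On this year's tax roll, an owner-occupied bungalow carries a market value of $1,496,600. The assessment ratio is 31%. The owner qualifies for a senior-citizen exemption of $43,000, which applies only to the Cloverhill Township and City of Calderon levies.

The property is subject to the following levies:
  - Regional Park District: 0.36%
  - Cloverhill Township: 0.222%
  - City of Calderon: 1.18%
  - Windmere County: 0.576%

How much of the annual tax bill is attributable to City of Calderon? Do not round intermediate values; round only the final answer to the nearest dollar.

Assessed value = $1,496,600 × 0.31 = $463,946
City of Calderon taxable value = $463,946 − $43,000 = $420,946
City of Calderon levy = $420,946 × 0.0118 = $4,967.1628

$4,967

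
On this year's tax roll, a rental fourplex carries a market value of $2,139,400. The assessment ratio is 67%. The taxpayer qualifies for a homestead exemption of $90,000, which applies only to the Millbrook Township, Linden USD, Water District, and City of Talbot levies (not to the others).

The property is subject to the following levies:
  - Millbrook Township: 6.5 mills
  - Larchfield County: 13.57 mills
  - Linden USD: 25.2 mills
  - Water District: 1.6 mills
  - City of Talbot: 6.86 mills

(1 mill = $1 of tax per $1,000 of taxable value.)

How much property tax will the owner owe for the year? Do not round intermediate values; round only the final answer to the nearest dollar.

$73,402

Assessed value = $2,139,400 × 0.67 = $1,433,398
Millbrook Township: ($1,433,398 − $90,000) × 0.0065 = $1,343,398 × 0.0065 = $8,732.087
Larchfield County: $1,433,398 × 0.01357 = $19,451.21086
Linden USD: ($1,433,398 − $90,000) × 0.0252 = $1,343,398 × 0.0252 = $33,853.6296
Water District: ($1,433,398 − $90,000) × 0.0016 = $1,343,398 × 0.0016 = $2,149.4368
City of Talbot: ($1,433,398 − $90,000) × 0.00686 = $1,343,398 × 0.00686 = $9,215.71028
Total = $73,402.07454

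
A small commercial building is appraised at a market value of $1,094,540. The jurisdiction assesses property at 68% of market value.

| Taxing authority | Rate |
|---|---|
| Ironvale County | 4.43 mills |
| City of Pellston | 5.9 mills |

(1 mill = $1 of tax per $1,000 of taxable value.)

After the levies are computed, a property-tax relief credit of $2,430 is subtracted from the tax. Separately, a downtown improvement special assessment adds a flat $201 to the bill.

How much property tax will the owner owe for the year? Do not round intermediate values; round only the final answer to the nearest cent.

Assessed value = $1,094,540 × 0.68 = $744,287.2
Ironvale County: $744,287.2 × 0.00443 = $3,297.192296
City of Pellston: $744,287.2 × 0.0059 = $4,391.29448
Levies subtotal = $7,688.486776
After credit = $7,688.486776 − $2,430 = $5,258.486776
Total = $5,258.486776 + $201 = $5,459.486776

$5,459.49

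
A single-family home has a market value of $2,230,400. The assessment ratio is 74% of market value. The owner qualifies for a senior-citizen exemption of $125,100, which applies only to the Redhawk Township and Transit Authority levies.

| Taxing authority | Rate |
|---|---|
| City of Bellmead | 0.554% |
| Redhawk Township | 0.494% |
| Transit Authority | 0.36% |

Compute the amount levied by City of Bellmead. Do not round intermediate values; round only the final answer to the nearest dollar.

$9,144

Assessed value = $2,230,400 × 0.74 = $1,650,496
City of Bellmead taxable value = $1,650,496 (exemption does not apply)
City of Bellmead levy = $1,650,496 × 0.00554 = $9,143.74784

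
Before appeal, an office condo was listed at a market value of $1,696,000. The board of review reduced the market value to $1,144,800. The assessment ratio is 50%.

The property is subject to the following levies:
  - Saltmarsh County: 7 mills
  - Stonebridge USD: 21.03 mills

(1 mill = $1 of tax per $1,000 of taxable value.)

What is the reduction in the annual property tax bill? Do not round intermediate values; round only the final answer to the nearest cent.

Old assessed value = $1,696,000 × 0.5 = $848,000
New assessed value = $1,144,800 × 0.5 = $572,400
Combined rate = 0.007 + 0.02103 = 0.02803
Old tax = $848,000 × 0.02803 = $23,769.44
New tax = $572,400 × 0.02803 = $16,044.372
Reduction = $23,769.44 − $16,044.372 = $7,725.068

$7,725.07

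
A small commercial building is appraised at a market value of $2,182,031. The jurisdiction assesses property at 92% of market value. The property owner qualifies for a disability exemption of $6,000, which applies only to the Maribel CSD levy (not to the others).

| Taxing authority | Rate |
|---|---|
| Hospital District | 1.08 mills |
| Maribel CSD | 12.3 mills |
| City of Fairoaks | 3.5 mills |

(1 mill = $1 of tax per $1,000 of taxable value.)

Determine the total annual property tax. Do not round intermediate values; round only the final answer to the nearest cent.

$33,812.27

Assessed value = $2,182,031 × 0.92 = $2,007,468.52
Hospital District: $2,007,468.52 × 0.00108 = $2,168.0660016
Maribel CSD: ($2,007,468.52 − $6,000) × 0.0123 = $2,001,468.52 × 0.0123 = $24,618.062796
City of Fairoaks: $2,007,468.52 × 0.0035 = $7,026.13982
Total = $33,812.2686176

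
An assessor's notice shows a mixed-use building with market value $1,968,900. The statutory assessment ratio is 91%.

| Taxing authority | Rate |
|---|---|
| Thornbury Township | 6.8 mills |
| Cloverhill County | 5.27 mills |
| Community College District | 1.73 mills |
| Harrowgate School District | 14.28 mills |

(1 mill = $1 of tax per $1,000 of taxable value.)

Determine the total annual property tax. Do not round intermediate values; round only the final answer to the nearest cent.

Assessed value = $1,968,900 × 0.91 = $1,791,699
Thornbury Township: $1,791,699 × 0.0068 = $12,183.5532
Cloverhill County: $1,791,699 × 0.00527 = $9,442.25373
Community College District: $1,791,699 × 0.00173 = $3,099.63927
Harrowgate School District: $1,791,699 × 0.01428 = $25,585.46172
Total = $12,183.5532 + $9,442.25373 + $3,099.63927 + $25,585.46172 = $50,310.90792

$50,310.91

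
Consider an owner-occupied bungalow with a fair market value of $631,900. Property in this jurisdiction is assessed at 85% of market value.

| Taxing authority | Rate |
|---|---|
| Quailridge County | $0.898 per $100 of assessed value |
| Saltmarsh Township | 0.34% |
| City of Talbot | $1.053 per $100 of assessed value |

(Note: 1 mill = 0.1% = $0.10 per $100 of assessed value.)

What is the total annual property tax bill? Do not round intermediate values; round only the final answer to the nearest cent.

Assessed value = $631,900 × 0.85 = $537,115
Quailridge County: $537,115 × 0.00898 = $4,823.2927
Saltmarsh Township: $537,115 × 0.0034 = $1,826.191
City of Talbot: $537,115 × 0.01053 = $5,655.82095
Total = $12,305.30465

$12,305.30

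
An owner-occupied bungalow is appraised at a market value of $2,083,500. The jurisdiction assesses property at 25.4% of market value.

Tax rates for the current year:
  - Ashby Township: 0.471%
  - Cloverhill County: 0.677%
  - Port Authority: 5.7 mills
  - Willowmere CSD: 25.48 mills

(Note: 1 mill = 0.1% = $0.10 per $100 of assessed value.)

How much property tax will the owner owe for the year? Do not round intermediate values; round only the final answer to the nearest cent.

$22,576.06

Assessed value = $2,083,500 × 0.254 = $529,209
Ashby Township: $529,209 × 0.00471 = $2,492.57439
Cloverhill County: $529,209 × 0.00677 = $3,582.74493
Port Authority: $529,209 × 0.0057 = $3,016.4913
Willowmere CSD: $529,209 × 0.02548 = $13,484.24532
Total = $22,576.05594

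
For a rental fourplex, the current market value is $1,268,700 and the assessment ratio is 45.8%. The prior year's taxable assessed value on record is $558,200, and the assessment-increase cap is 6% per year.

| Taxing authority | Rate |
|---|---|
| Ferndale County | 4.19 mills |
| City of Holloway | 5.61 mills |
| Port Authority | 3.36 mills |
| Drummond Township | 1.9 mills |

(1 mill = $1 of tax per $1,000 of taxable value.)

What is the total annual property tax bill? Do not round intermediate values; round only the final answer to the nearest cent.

$8,750.83

Uncapped assessed value = $1,268,700 × 0.458 = $581,064.6
Cap limit = $558,200 × 1.06 = $591,692
Taxable assessed value = min($581,064.6, $591,692) = $581,064.6 (cap does not bind)
Ferndale County: $581,064.6 × 0.00419 = $2,434.660674
City of Holloway: $581,064.6 × 0.00561 = $3,259.772406
Port Authority: $581,064.6 × 0.00336 = $1,952.377056
Drummond Township: $581,064.6 × 0.0019 = $1,104.02274
Total = $8,750.832876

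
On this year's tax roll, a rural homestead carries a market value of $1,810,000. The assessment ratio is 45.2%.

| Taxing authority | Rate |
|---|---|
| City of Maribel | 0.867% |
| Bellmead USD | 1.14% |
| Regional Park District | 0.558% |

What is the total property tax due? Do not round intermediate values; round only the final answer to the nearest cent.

Assessed value = $1,810,000 × 0.452 = $818,120
City of Maribel: $818,120 × 0.00867 = $7,093.1004
Bellmead USD: $818,120 × 0.0114 = $9,326.568
Regional Park District: $818,120 × 0.00558 = $4,565.1096
Total = $7,093.1004 + $9,326.568 + $4,565.1096 = $20,984.778

$20,984.78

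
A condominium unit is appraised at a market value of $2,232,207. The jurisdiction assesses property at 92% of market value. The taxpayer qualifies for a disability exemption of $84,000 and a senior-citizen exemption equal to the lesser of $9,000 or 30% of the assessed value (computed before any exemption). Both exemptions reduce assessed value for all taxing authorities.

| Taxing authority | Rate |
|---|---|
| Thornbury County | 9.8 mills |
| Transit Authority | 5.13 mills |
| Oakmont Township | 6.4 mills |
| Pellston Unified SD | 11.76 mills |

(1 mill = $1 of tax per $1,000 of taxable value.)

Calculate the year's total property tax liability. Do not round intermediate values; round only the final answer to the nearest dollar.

$64,877

Assessed value = $2,232,207 × 0.92 = $2,053,630.44
Senior-citizen exemption = min($9,000, 30% × $2,053,630.44) = min($9,000, $616,089.132) = $9,000 (dollar cap binds)
Taxable value = $2,053,630.44 − $84,000 − $9,000 = $1,960,630.44
Thornbury County: $1,960,630.44 × 0.0098 = $19,214.178312
Transit Authority: $1,960,630.44 × 0.00513 = $10,058.0341572
Oakmont Township: $1,960,630.44 × 0.0064 = $12,548.034816
Pellston Unified SD: $1,960,630.44 × 0.01176 = $23,057.0139744
Total = $64,877.2612596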